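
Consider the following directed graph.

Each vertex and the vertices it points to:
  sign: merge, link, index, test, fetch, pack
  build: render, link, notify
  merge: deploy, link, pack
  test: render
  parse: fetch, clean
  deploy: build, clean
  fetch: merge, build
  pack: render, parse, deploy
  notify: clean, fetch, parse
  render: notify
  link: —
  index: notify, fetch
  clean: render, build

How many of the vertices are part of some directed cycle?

9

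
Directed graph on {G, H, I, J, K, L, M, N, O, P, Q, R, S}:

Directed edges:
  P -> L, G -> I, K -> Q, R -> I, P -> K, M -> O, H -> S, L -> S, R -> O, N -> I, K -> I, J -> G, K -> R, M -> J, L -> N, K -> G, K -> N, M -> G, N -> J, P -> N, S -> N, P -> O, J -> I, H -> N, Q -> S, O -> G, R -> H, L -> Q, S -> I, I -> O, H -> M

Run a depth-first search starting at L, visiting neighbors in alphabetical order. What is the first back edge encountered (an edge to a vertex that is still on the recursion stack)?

G→I

DFS from L (visiting neighbors in alphabetical order); mark gray on enter, black on exit:
L gray
  N gray
    I gray
      O gray
        G gray
          G→I: I is gray → back edge
First back edge: G → I.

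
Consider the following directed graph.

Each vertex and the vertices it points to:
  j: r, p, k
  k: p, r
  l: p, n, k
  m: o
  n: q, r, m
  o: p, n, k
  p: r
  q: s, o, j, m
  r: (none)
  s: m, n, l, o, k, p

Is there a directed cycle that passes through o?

o is on a cycle iff o can reach itself via ≥1 edge.
o → n → q → o — yes.

Yes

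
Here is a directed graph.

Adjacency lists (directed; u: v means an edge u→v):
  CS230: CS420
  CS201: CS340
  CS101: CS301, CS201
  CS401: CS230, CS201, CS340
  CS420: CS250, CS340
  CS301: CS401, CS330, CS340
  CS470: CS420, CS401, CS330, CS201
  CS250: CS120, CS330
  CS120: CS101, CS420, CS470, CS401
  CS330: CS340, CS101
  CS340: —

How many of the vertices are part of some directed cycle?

9

A vertex is on a directed cycle iff it belongs to a strongly connected component of size ≥ 2 (or has a self-loop).
The vertices on cycles are {CS101, CS120, CS230, CS250, CS301, CS330, CS401, CS420, CS470} — 9 in total.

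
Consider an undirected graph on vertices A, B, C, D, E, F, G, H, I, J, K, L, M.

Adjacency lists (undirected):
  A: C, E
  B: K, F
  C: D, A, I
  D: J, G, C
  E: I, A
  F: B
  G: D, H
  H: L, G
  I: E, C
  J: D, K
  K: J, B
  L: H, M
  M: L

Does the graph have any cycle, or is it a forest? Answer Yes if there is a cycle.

Yes

DFS, tracking each vertex's parent; an edge to a visited non-parent vertex closes a cycle.
Start from C:
visit C (parent –)
  visit D (parent C)
    visit J (parent D)
      J–D: parent, skip
      visit K (parent J)
        K–J: parent, skip
        visit B (parent K)
          B–K: parent, skip
          visit F (parent B)
            F–B: parent, skip
    visit G (parent D)
      G–D: parent, skip
      visit H (parent G)
        visit L (parent H)
          L–H: parent, skip
          visit M (parent L)
            M–L: parent, skip
        H–G: parent, skip
    D–C: parent, skip
  visit A (parent C)
    A–C: parent, skip
    visit E (parent A)
      visit I (parent E)
        I–E: parent, skip
        I–C: C visited and ≠ parent → cycle
Cycle: C – A – E – I – C.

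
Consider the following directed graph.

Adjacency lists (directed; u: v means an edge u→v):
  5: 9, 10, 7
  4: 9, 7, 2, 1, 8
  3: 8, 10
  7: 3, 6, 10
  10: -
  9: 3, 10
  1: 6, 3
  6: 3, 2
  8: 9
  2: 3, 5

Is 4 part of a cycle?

No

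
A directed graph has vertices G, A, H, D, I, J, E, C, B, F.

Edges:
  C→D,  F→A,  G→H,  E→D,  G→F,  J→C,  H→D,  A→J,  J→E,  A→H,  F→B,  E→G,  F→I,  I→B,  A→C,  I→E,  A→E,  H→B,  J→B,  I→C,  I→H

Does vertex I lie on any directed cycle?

Yes

I is on a cycle iff I can reach itself via ≥1 edge.
I → E → G → F → I — yes.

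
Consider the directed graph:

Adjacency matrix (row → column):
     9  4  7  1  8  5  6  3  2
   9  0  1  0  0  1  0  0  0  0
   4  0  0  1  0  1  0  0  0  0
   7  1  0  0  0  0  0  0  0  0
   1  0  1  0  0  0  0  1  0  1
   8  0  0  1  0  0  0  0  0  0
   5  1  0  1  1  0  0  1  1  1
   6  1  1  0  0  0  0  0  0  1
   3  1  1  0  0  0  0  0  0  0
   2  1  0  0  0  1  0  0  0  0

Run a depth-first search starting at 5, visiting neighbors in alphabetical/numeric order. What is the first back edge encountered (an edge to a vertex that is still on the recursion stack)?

DFS from 5 (visiting neighbors in alphabetical/numeric order); mark gray on enter, black on exit:
5 gray
  1 gray
    2 gray
      8 gray
        7 gray
          9 gray
            4 gray
              4→7: 7 is gray → back edge
First back edge: 4 → 7.

4->7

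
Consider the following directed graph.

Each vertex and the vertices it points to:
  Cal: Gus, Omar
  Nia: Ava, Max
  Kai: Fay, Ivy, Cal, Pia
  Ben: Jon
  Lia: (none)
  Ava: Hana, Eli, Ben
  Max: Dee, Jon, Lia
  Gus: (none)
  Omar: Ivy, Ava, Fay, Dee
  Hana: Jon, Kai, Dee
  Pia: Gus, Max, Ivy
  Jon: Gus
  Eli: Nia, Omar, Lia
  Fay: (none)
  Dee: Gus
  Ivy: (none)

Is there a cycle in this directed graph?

Yes

DFS with white/gray/black marking, starting from Ava:
Ava gray
  Hana gray
    Jon gray
      Gus gray
      Gus black
    Jon black
    Kai gray
      Fay gray
      Fay black
      Ivy gray
      Ivy black
      Cal gray
        Cal→Gus: Gus black — skip
        Omar gray
          Omar→Ivy: Ivy black — skip
          Omar→Ava: Ava is gray → back edge
Back edge found, so a cycle exists: Ava → Hana → Kai → Cal → Omar → Ava.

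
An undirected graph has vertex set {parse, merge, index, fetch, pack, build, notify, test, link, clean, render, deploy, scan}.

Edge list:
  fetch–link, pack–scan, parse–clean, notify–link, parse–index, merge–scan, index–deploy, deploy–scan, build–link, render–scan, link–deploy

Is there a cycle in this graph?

DFS, tracking each vertex's parent; an edge to a visited non-parent vertex closes a cycle.
Start from pack:
visit pack (parent –)
  visit scan (parent pack)
    visit merge (parent scan)
      merge–scan: parent, skip
    visit render (parent scan)
      render–scan: parent, skip
    scan–pack: parent, skip
    visit deploy (parent scan)
      visit link (parent deploy)
        link–deploy: parent, skip
        visit build (parent link)
          build–link: parent, skip
        visit notify (parent link)
          notify–link: parent, skip
        visit fetch (parent link)
          fetch–link: parent, skip
      deploy–scan: parent, skip
      visit index (parent deploy)
        visit parse (parent index)
          parse–index: parent, skip
          visit clean (parent parse)
            clean–parse: parent, skip
        index–deploy: parent, skip
visit test (parent –)
No non-parent visited neighbor found — the graph is a forest.

No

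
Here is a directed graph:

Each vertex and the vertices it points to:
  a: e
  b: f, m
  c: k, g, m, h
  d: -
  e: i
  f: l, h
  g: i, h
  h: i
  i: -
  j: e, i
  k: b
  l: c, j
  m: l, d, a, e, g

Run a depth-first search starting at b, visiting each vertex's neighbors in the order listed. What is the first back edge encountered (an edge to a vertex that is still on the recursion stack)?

k→b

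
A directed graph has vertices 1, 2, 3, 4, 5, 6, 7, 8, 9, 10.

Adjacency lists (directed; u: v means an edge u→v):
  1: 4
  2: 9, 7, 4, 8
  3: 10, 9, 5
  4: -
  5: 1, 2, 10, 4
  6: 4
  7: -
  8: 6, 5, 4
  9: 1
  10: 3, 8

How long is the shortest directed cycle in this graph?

2

For each vertex v, BFS finds the shortest path from v back to v.
The shortest such closed walk is 3 → 10 → 3, length 2.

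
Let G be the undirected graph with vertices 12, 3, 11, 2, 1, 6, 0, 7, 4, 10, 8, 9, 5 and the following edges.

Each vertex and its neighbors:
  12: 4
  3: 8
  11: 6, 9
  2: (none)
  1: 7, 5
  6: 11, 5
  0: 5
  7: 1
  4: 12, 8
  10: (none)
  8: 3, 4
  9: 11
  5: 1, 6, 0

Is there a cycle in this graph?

No

DFS, tracking each vertex's parent; an edge to a visited non-parent vertex closes a cycle.
Start from 1:
visit 1 (parent –)
  visit 7 (parent 1)
    7–1: parent, skip
  visit 5 (parent 1)
    5–1: parent, skip
    visit 6 (parent 5)
      visit 11 (parent 6)
        11–6: parent, skip
        visit 9 (parent 11)
          9–11: parent, skip
      6–5: parent, skip
    visit 0 (parent 5)
      0–5: parent, skip
visit 12 (parent –)
  visit 4 (parent 12)
    4–12: parent, skip
    visit 8 (parent 4)
      visit 3 (parent 8)
        3–8: parent, skip
      8–4: parent, skip
visit 2 (parent –)
visit 10 (parent –)
No non-parent visited neighbor found — the graph is a forest.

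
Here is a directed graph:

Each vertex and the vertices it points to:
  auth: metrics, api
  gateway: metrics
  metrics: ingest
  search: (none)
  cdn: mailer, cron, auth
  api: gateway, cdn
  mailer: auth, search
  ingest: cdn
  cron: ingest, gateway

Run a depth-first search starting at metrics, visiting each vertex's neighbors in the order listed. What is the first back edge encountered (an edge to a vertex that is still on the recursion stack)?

DFS from metrics (visiting each vertex's neighbors in the order listed); mark gray on enter, black on exit:
metrics gray
  ingest gray
    cdn gray
      mailer gray
        auth gray
          auth→metrics: metrics is gray → back edge
First back edge: auth → metrics.

auth→metrics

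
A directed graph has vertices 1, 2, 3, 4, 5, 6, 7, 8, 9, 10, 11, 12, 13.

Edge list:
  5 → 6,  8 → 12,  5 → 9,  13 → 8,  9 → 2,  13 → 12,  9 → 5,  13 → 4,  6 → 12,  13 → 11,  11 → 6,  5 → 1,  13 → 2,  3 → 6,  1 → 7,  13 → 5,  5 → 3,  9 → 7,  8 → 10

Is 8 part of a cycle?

8 lies on a cycle iff there is a path from 8 back to itself.
Exploring from 8, it never reaches itself; equivalently, its strongly connected component is a singleton.

No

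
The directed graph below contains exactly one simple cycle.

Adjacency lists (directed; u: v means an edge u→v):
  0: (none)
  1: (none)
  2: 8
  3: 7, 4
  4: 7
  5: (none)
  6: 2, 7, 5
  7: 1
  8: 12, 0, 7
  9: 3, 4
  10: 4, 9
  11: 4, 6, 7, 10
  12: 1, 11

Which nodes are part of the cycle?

DFS with gray/black marking from 11:
11 gray
  4 gray
    7 gray
      1 gray
      1 black
    7 black
  4 black
  6 gray
    2 gray
      8 gray
        12 gray
          12→1: 1 black — skip
          12→11: 11 is gray → back edge
Back edge closes the cycle 11 → 6 → 2 → 8 → 12 → 11; its vertices are {2, 6, 8, 11, 12}.

2, 6, 8, 11, 12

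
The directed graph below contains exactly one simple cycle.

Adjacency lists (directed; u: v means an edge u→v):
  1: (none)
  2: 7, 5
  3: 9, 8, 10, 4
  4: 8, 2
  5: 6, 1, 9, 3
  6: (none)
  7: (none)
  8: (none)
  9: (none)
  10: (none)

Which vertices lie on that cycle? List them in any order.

2, 3, 4, 5

DFS with gray/black marking from 2:
2 gray
  7 gray
  7 black
  5 gray
    6 gray
    6 black
    1 gray
    1 black
    9 gray
    9 black
    3 gray
      3→9: 9 black — skip
      8 gray
      8 black
      10 gray
      10 black
      4 gray
        4→8: 8 black — skip
        4→2: 2 is gray → back edge
Back edge closes the cycle 2 → 5 → 3 → 4 → 2; its vertices are {2, 3, 4, 5}.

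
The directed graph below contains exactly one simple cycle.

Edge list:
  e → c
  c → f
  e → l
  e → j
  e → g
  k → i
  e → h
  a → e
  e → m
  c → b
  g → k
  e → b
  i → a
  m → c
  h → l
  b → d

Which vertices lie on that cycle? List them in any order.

DFS with gray/black marking from a:
a gray
  e gray
    l gray
    l black
    m gray
      c gray
        b gray
          d gray
          d black
        b black
        f gray
        f black
      c black
    m black
    e→c: c black — skip
    j gray
    j black
    e→b: b black — skip
    g gray
      k gray
        i gray
          i→a: a is gray → back edge
Back edge closes the cycle a → e → g → k → i → a; its vertices are {a, e, g, i, k}.

a, e, g, i, k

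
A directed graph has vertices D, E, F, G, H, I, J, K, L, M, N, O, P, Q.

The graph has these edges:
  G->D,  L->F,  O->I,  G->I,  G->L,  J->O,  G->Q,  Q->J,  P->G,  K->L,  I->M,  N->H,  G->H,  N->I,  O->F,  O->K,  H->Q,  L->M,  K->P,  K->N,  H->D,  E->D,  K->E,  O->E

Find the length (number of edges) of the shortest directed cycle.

6

For each vertex v, BFS finds the shortest path from v back to v.
The shortest such closed walk is O → K → P → G → Q → J → O, length 6.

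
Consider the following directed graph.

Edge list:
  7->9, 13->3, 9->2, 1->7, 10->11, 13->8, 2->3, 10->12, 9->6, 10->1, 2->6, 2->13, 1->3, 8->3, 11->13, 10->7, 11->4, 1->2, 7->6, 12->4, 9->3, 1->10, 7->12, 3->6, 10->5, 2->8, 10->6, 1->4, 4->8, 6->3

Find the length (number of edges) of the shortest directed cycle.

2

For each vertex v, BFS finds the shortest path from v back to v.
The shortest such closed walk is 10 → 1 → 10, length 2.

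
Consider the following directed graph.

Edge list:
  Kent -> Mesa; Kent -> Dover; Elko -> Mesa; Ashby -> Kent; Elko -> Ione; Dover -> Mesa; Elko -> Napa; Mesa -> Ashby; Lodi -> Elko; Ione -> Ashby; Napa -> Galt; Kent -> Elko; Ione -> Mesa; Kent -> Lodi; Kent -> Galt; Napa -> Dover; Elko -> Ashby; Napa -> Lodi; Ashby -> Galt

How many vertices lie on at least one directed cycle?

8

A vertex is on a directed cycle iff it belongs to a strongly connected component of size ≥ 2 (or has a self-loop).
The vertices on cycles are {Elko, Ione, Kent, Lodi, Mesa, Napa, Ashby, Dover} — 8 in total.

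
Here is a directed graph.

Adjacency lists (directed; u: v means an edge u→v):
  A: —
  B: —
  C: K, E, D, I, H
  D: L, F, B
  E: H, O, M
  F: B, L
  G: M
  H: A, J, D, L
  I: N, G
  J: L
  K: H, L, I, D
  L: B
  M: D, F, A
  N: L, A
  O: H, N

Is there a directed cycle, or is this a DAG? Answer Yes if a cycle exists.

No

DFS with white/gray/black marking, starting from E:
E gray
  H gray
    A gray
    A black
    J gray
      L gray
        B gray
        B black
      L black
    J black
    D gray
      D→L: L black — skip
      F gray
        F→B: B black — skip
        F→L: L black — skip
      F black
      D→B: B black — skip
    D black
    H→L: L black — skip
  H black
  O gray
    O→H: H black — skip
    N gray
      N→L: L black — skip
      N→A: A black — skip
    N black
  O black
  M gray
    M→D: D black — skip
    M→F: F black — skip
    M→A: A black — skip
  M black
E black
C gray
  K gray
    K→H: H black — skip
    K→L: L black — skip
    I gray
      I→N: N black — skip
      G gray
        G→M: M black — skip
      G black
    I black
    K→D: D black — skip
  K black
  C→E: E black — skip
  C→D: D black — skip
  C→I: I black — skip
  C→H: H black — skip
C black
Every edge goes to a white or black vertex — no back edge, so the graph is acyclic.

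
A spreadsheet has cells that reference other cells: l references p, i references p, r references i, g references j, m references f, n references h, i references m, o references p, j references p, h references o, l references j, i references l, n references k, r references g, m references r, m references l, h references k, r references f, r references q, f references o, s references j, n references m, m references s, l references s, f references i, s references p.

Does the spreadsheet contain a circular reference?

Yes

DFS with white/gray/black marking, starting from g:
g gray
  j gray
    p gray
    p black
  j black
g black
f gray
  o gray
    o→p: p black — skip
  o black
  i gray
    m gray
      r gray
        r→i: i is gray → back edge
Back edge found, so a cycle exists: i → m → r → i.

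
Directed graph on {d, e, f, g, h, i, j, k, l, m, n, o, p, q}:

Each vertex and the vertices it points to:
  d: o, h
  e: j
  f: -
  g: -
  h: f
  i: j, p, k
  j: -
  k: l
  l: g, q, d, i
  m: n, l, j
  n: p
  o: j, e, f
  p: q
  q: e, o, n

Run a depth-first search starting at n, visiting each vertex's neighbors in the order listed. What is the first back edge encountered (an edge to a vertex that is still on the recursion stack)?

q→n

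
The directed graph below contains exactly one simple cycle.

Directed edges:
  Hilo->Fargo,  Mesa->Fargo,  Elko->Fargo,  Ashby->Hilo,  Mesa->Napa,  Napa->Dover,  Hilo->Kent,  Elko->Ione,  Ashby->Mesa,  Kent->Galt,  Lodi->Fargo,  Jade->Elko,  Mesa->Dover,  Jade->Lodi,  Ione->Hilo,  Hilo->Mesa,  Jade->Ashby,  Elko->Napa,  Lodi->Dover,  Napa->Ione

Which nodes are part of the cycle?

Hilo, Ione, Mesa, Napa

DFS with gray/black marking from Ione:
Ione gray
  Hilo gray
    Mesa gray
      Napa gray
        Napa→Ione: Ione is gray → back edge
Back edge closes the cycle Ione → Hilo → Mesa → Napa → Ione; its vertices are {Hilo, Ione, Mesa, Napa}.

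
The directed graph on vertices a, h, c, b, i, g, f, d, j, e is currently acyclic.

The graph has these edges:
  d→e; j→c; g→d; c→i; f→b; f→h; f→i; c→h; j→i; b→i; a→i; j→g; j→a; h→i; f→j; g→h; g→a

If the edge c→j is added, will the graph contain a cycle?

Adding c→j creates a cycle iff j can already reach c.
Path from j: j → c.
So j → … → c → j is a cycle.

Yes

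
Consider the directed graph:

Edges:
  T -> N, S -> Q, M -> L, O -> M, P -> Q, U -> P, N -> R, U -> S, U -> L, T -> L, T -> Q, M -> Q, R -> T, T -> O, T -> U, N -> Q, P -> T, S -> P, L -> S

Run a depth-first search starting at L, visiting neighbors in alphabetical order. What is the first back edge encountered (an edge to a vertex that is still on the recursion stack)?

T→L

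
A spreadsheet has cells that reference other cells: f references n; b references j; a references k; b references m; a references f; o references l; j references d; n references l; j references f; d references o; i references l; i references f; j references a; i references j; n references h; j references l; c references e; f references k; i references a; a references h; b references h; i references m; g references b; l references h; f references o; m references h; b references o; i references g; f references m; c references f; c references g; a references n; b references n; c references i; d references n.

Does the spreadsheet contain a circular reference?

DFS with white/gray/black marking, starting from m:
m gray
  h gray
  h black
m black
a gray
  a→h: h black — skip
  k gray
  k black
  f gray
    o gray
      l gray
        l→h: h black — skip
      l black
    o black
    f→m: m black — skip
    n gray
      n→l: l black — skip
      n→h: h black — skip
    n black
    f→k: k black — skip
  f black
  a→n: n black — skip
a black
b gray
  j gray
    j→l: l black — skip
    j→a: a black — skip
    j→f: f black — skip
    d gray
      d→n: n black — skip
      d→o: o black — skip
    d black
  j black
  b→m: m black — skip
  b→h: h black — skip
  b→o: o black — skip
  b→n: n black — skip
b black
c gray
  e gray
  e black
  g gray
    g→b: b black — skip
  g black
  c→f: f black — skip
  i gray
    i→a: a black — skip
    i→j: j black — skip
    i→m: m black — skip
    i→g: g black — skip
    i→l: l black — skip
    i→f: f black — skip
  i black
c black
Every edge goes to a white or black vertex — no back edge, so the graph is acyclic.

No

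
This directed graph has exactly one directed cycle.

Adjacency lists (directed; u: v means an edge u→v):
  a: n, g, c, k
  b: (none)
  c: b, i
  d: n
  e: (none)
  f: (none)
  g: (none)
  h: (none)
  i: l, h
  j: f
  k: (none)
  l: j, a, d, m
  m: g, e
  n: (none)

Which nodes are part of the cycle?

a, c, i, l

DFS with gray/black marking from l:
l gray
  j gray
    f gray
    f black
  j black
  a gray
    n gray
    n black
    g gray
    g black
    c gray
      b gray
      b black
      i gray
        i→l: l is gray → back edge
Back edge closes the cycle l → a → c → i → l; its vertices are {a, c, i, l}.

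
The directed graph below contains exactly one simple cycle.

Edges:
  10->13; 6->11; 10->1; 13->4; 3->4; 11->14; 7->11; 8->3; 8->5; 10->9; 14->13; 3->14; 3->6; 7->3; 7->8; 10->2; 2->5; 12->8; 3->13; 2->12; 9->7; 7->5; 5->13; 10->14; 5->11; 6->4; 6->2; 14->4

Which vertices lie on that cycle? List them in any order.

2, 3, 6, 8, 12

DFS with gray/black marking from 2:
2 gray
  5 gray
    11 gray
      14 gray
        4 gray
        4 black
        13 gray
          13→4: 4 black — skip
        13 black
      14 black
    11 black
    5→13: 13 black — skip
  5 black
  12 gray
    8 gray
      8→5: 5 black — skip
      3 gray
        3→13: 13 black — skip
        3→14: 14 black — skip
        3→4: 4 black — skip
        6 gray
          6→2: 2 is gray → back edge
Back edge closes the cycle 2 → 12 → 8 → 3 → 6 → 2; its vertices are {2, 3, 6, 8, 12}.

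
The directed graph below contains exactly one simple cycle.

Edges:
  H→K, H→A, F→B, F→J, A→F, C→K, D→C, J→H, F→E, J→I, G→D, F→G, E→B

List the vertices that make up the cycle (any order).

A, F, H, J

DFS with gray/black marking from F:
F gray
  B gray
  B black
  E gray
    E→B: B black — skip
  E black
  G gray
    D gray
      C gray
        K gray
        K black
      C black
    D black
  G black
  J gray
    I gray
    I black
    H gray
      A gray
        A→F: F is gray → back edge
Back edge closes the cycle F → J → H → A → F; its vertices are {A, F, H, J}.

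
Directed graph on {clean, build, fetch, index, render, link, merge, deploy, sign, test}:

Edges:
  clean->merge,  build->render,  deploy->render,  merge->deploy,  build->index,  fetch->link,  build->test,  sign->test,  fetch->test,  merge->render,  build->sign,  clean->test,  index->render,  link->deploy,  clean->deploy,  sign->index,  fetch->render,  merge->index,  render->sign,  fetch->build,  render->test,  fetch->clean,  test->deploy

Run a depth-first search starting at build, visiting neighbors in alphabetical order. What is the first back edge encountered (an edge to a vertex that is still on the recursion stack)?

DFS from build (visiting neighbors in alphabetical order); mark gray on enter, black on exit:
build gray
  index gray
    render gray
      sign gray
        sign→index: index is gray → back edge
First back edge: sign → index.

sign->index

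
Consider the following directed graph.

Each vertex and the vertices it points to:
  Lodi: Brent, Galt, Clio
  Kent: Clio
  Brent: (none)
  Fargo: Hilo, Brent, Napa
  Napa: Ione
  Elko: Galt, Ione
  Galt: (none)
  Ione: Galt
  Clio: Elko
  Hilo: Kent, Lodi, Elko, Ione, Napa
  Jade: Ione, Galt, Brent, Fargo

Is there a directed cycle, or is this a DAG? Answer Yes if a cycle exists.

No

DFS with white/gray/black marking, starting from Fargo:
Fargo gray
  Hilo gray
    Kent gray
      Clio gray
        Elko gray
          Galt gray
          Galt black
          Ione gray
            Ione→Galt: Galt black — skip
          Ione black
        Elko black
      Clio black
    Kent black
    Lodi gray
      Brent gray
      Brent black
      Lodi→Galt: Galt black — skip
      Lodi→Clio: Clio black — skip
    Lodi black
    Hilo→Elko: Elko black — skip
    Hilo→Ione: Ione black — skip
    Napa gray
      Napa→Ione: Ione black — skip
    Napa black
  Hilo black
  Fargo→Brent: Brent black — skip
  Fargo→Napa: Napa black — skip
Fargo black
Jade gray
  Jade→Ione: Ione black — skip
  Jade→Galt: Galt black — skip
  Jade→Brent: Brent black — skip
  Jade→Fargo: Fargo black — skip
Jade black
Every edge goes to a white or black vertex — no back edge, so the graph is acyclic.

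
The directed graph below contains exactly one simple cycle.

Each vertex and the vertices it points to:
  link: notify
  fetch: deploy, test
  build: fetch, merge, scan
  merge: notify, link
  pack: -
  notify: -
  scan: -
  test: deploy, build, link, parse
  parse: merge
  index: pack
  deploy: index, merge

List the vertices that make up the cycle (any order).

DFS with gray/black marking from test:
test gray
  deploy gray
    index gray
      pack gray
      pack black
    index black
    merge gray
      notify gray
      notify black
      link gray
        link→notify: notify black — skip
      link black
    merge black
  deploy black
  build gray
    fetch gray
      fetch→deploy: deploy black — skip
      fetch→test: test is gray → back edge
Back edge closes the cycle test → build → fetch → test; its vertices are {test, build, fetch}.

test, build, fetch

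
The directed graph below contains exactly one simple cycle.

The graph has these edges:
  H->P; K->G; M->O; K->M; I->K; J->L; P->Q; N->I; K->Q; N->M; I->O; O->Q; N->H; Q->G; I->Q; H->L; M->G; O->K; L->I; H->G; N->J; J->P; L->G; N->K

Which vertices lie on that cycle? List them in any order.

DFS with gray/black marking from M:
M gray
  G gray
  G black
  O gray
    K gray
      Q gray
        Q→G: G black — skip
      Q black
      K→G: G black — skip
      K→M: M is gray → back edge
Back edge closes the cycle M → O → K → M; its vertices are {K, M, O}.

K, M, O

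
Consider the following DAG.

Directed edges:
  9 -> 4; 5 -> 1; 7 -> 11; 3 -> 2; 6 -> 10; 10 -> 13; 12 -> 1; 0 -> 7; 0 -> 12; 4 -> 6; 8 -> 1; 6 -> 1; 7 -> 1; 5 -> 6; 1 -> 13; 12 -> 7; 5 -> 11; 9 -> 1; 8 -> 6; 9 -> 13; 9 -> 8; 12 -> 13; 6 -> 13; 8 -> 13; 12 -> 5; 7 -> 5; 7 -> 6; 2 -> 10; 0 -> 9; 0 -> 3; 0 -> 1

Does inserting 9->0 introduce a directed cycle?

Adding 9→0 creates a cycle iff 0 can already reach 9.
Path from 0: 0 → 9.
So 0 → … → 9 → 0 is a cycle.

Yes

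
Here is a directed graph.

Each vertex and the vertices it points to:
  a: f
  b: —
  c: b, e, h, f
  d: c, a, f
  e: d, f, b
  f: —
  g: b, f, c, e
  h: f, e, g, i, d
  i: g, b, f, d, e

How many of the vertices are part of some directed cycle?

6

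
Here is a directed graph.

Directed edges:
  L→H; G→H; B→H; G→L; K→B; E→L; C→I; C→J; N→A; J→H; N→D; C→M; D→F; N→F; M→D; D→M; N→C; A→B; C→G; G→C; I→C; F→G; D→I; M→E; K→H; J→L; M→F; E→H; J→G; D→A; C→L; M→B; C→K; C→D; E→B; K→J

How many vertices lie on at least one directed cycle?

8

A vertex is on a directed cycle iff it belongs to a strongly connected component of size ≥ 2 (or has a self-loop).
The vertices on cycles are {C, D, F, G, I, J, K, M} — 8 in total.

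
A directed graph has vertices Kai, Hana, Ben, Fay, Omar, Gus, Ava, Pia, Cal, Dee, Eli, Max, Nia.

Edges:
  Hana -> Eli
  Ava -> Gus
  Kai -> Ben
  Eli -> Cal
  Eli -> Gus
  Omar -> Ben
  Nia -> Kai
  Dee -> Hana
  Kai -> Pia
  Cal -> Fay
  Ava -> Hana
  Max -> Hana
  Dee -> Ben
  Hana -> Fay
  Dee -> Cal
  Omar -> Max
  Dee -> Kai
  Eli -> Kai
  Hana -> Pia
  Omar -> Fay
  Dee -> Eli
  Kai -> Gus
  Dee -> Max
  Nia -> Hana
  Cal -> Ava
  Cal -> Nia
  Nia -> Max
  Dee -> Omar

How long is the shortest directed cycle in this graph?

4

For each vertex v, BFS finds the shortest path from v back to v.
The shortest such closed walk is Cal → Ava → Hana → Eli → Cal, length 4.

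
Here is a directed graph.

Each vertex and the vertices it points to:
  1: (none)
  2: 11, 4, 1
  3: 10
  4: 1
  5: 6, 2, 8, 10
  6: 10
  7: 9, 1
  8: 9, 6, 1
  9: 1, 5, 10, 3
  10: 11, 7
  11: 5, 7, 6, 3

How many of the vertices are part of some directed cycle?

A vertex is on a directed cycle iff it belongs to a strongly connected component of size ≥ 2 (or has a self-loop).
The vertices on cycles are {2, 3, 5, 6, 7, 8, 9, 10, 11} — 9 in total.

9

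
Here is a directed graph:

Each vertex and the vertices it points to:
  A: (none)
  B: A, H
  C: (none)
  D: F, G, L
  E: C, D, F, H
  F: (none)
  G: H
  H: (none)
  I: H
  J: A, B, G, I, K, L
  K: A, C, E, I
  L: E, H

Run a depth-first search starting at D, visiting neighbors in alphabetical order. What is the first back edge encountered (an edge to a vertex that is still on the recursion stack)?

E->D

DFS from D (visiting neighbors in alphabetical order); mark gray on enter, black on exit:
D gray
  F gray
  F black
  G gray
    H gray
    H black
  G black
  L gray
    E gray
      C gray
      C black
      E→D: D is gray → back edge
First back edge: E → D.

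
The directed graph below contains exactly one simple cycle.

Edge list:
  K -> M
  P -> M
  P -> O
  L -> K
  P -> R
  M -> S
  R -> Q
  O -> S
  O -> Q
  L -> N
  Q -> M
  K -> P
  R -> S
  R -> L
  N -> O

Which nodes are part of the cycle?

DFS with gray/black marking from K:
K gray
  P gray
    R gray
      Q gray
        M gray
          S gray
          S black
        M black
      Q black
      R→S: S black — skip
      L gray
        L→K: K is gray → back edge
Back edge closes the cycle K → P → R → L → K; its vertices are {K, L, P, R}.

K, L, P, R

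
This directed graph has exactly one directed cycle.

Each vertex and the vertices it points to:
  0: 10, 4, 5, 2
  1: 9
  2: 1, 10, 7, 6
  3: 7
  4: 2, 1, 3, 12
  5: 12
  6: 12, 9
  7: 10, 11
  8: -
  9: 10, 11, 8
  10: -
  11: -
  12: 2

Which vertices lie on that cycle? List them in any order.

DFS with gray/black marking from 2:
2 gray
  1 gray
    9 gray
      10 gray
      10 black
      11 gray
      11 black
      8 gray
      8 black
    9 black
  1 black
  2→10: 10 black — skip
  7 gray
    7→10: 10 black — skip
    7→11: 11 black — skip
  7 black
  6 gray
    12 gray
      12→2: 2 is gray → back edge
Back edge closes the cycle 2 → 6 → 12 → 2; its vertices are {2, 6, 12}.

2, 6, 12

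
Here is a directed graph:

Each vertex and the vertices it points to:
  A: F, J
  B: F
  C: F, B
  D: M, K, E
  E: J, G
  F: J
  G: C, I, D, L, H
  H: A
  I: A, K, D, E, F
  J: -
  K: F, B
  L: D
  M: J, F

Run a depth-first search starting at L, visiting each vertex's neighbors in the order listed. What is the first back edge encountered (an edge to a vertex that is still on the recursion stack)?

I→D

DFS from L (visiting each vertex's neighbors in the order listed); mark gray on enter, black on exit:
L gray
  D gray
    M gray
      J gray
      J black
      F gray
        F→J: J black — skip
      F black
    M black
    K gray
      K→F: F black — skip
      B gray
        B→F: F black — skip
      B black
    K black
    E gray
      E→J: J black — skip
      G gray
        C gray
          C→F: F black — skip
          C→B: B black — skip
        C black
        I gray
          A gray
            A→F: F black — skip
            A→J: J black — skip
          A black
          I→K: K black — skip
          I→D: D is gray → back edge
First back edge: I → D.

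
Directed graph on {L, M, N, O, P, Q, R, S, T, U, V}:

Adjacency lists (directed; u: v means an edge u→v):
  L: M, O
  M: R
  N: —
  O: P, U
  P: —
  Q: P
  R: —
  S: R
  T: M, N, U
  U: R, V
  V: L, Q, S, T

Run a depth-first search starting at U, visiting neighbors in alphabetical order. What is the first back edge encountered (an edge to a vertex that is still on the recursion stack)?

O->U

DFS from U (visiting neighbors in alphabetical order); mark gray on enter, black on exit:
U gray
  R gray
  R black
  V gray
    L gray
      M gray
        M→R: R black — skip
      M black
      O gray
        P gray
        P black
        O→U: U is gray → back edge
First back edge: O → U.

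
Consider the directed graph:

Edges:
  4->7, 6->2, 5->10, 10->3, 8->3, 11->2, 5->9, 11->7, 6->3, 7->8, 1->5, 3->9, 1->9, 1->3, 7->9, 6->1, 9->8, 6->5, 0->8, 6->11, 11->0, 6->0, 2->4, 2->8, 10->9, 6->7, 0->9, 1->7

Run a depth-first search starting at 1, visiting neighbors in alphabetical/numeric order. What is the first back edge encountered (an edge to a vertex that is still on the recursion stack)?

8->3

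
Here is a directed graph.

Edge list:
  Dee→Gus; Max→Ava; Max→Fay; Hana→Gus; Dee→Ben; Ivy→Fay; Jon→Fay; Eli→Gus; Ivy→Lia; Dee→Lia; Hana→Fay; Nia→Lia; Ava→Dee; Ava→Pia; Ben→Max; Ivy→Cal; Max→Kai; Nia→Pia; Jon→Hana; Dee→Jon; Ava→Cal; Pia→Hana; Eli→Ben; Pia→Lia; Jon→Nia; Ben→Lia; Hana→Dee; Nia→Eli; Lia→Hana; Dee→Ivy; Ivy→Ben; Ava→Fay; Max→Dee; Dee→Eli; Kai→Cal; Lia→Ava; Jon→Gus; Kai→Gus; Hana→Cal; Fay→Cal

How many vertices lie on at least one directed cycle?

A vertex is on a directed cycle iff it belongs to a strongly connected component of size ≥ 2 (or has a self-loop).
The vertices on cycles are {Ava, Ben, Dee, Eli, Ivy, Jon, Lia, Max, Nia, Pia, Hana} — 11 in total.

11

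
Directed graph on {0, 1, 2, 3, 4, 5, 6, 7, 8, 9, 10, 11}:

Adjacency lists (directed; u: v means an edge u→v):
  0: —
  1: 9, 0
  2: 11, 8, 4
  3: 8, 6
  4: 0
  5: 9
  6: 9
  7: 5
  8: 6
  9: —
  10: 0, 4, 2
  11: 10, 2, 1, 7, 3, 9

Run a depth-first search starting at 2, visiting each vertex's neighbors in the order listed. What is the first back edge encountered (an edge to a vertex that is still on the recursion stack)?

10->2

DFS from 2 (visiting each vertex's neighbors in the order listed); mark gray on enter, black on exit:
2 gray
  11 gray
    10 gray
      0 gray
      0 black
      4 gray
        4→0: 0 black — skip
      4 black
      10→2: 2 is gray → back edge
First back edge: 10 → 2.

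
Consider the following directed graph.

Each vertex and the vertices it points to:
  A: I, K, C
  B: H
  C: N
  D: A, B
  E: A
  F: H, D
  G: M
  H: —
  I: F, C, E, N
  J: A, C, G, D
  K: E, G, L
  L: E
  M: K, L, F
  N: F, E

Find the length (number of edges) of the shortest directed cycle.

3

For each vertex v, BFS finds the shortest path from v back to v.
The shortest such closed walk is A → K → E → A, length 3.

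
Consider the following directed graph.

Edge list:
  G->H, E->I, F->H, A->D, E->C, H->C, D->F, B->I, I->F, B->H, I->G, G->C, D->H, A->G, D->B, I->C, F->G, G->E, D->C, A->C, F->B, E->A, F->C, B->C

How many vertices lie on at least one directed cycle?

7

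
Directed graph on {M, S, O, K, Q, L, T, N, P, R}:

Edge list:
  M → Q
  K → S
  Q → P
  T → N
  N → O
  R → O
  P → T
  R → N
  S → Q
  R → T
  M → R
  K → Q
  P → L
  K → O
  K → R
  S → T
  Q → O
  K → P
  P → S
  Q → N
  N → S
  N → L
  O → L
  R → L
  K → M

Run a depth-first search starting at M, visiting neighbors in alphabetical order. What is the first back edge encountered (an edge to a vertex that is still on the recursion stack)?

DFS from M (visiting neighbors in alphabetical order); mark gray on enter, black on exit:
M gray
  Q gray
    N gray
      L gray
      L black
      O gray
        O→L: L black — skip
      O black
      S gray
        S→Q: Q is gray → back edge
First back edge: S → Q.

S→Q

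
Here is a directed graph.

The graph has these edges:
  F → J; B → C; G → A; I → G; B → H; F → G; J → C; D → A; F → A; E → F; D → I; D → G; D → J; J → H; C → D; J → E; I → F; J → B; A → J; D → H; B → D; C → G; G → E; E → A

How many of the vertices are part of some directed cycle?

A vertex is on a directed cycle iff it belongs to a strongly connected component of size ≥ 2 (or has a self-loop).
The vertices on cycles are {A, B, C, D, E, F, G, I, J} — 9 in total.

9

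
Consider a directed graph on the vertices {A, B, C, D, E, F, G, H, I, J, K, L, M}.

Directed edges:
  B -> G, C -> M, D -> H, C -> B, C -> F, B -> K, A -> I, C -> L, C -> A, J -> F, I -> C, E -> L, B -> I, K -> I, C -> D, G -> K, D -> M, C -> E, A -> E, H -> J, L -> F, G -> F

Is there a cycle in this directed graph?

DFS with white/gray/black marking, starting from D:
D gray
  H gray
    J gray
      F gray
      F black
    J black
  H black
  M gray
  M black
D black
A gray
  I gray
    C gray
      C→F: F black — skip
      B gray
        B→I: I is gray → back edge
Back edge found, so a cycle exists: I → C → B → I.

Yes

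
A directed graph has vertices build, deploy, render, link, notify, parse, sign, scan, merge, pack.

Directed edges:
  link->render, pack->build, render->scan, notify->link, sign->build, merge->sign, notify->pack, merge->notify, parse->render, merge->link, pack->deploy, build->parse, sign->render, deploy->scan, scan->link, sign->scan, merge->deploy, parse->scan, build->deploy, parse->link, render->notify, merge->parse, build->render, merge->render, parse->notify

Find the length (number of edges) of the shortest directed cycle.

For each vertex v, BFS finds the shortest path from v back to v.
The shortest such closed walk is notify → link → render → notify, length 3.

3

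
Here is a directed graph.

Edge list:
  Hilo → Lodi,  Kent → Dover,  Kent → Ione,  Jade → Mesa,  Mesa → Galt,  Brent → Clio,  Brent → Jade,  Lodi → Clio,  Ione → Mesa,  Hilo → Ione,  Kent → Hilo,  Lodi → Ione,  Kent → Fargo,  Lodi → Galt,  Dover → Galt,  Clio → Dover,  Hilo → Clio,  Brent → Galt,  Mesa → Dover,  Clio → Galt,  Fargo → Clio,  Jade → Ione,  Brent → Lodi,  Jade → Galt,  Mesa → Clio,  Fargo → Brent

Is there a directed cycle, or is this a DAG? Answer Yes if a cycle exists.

No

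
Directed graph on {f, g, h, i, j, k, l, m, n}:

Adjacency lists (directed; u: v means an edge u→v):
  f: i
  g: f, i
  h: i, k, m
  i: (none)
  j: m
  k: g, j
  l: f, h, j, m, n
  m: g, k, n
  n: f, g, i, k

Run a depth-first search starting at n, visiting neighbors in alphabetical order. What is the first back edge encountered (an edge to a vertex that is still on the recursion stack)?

m->k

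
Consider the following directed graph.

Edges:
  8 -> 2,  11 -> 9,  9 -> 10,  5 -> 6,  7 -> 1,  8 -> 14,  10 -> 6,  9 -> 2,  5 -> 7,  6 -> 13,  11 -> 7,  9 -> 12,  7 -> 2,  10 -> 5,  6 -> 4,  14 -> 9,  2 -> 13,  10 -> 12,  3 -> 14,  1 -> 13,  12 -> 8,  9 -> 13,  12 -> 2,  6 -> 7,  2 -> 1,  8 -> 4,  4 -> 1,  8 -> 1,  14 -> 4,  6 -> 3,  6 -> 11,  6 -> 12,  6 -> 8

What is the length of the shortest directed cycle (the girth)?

4

For each vertex v, BFS finds the shortest path from v back to v.
The shortest such closed walk is 10 → 6 → 11 → 9 → 10, length 4.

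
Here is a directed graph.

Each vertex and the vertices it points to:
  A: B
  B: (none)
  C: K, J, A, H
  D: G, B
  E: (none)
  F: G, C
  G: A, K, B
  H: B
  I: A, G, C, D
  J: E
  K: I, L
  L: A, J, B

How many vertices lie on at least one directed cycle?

A vertex is on a directed cycle iff it belongs to a strongly connected component of size ≥ 2 (or has a self-loop).
The vertices on cycles are {C, D, G, I, K} — 5 in total.

5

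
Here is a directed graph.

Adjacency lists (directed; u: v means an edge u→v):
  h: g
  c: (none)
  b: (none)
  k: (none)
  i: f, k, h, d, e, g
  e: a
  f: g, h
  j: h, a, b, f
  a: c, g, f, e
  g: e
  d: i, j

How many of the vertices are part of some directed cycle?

7

A vertex is on a directed cycle iff it belongs to a strongly connected component of size ≥ 2 (or has a self-loop).
The vertices on cycles are {a, d, e, f, g, h, i} — 7 in total.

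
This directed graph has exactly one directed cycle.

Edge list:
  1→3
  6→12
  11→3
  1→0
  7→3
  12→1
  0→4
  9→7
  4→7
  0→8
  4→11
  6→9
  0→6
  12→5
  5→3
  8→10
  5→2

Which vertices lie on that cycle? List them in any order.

0, 1, 6, 12

DFS with gray/black marking from 0:
0 gray
  4 gray
    11 gray
      3 gray
      3 black
    11 black
    7 gray
      7→3: 3 black — skip
    7 black
  4 black
  8 gray
    10 gray
    10 black
  8 black
  6 gray
    12 gray
      1 gray
        1→3: 3 black — skip
        1→0: 0 is gray → back edge
Back edge closes the cycle 0 → 6 → 12 → 1 → 0; its vertices are {0, 1, 6, 12}.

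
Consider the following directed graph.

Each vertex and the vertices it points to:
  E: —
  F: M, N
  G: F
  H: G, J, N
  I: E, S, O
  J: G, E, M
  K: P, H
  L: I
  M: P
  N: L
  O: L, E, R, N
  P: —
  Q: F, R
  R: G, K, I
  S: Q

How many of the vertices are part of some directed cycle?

12

A vertex is on a directed cycle iff it belongs to a strongly connected component of size ≥ 2 (or has a self-loop).
The vertices on cycles are {F, G, H, I, J, K, L, N, O, Q, R, S} — 12 in total.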